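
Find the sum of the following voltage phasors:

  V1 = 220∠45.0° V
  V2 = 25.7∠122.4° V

Step 1 — Convert each phasor to rectangular form:
  V1 = 220·(cos(45.0°) + j·sin(45.0°)) = 155.6 + j155.6 V
  V2 = 25.7·(cos(122.4°) + j·sin(122.4°)) = -13.77 + j21.7 V
Step 2 — Sum components: V_total = 141.8 + j177.3 V.
Step 3 — Convert to polar: |V_total| = 227 V, ∠V_total = 51.3°.

V_total = 227∠51.3° V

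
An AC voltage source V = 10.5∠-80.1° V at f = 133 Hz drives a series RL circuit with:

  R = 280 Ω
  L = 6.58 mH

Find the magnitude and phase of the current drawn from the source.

Step 1 — Angular frequency: ω = 2π·f = 2π·133 = 835.7 rad/s.
Step 2 — Component impedances:
  R: Z = R = 280 Ω
  L: Z = jωL = j·835.7·0.00658 = 0 + j5.499 Ω
Step 3 — Series combination: Z_total = R + L = 280 + j5.499 Ω = 280.1∠1.1° Ω.
Step 4 — Source phasor: V = 10.5∠-80.1° V = 1.805 - j10.34 V.
Step 5 — Ohm's law: I = V / Z_total = (1.805 - j10.34) / (280 + j5.499) = 0.00572 - j0.03705 A.
Step 6 — Convert to polar: |I| = 0.03749 A, ∠I = -81.2°.

I = 0.03749∠-81.2° A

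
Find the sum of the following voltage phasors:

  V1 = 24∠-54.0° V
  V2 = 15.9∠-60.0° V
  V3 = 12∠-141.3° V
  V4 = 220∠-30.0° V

Step 1 — Convert each phasor to rectangular form:
  V1 = 24·(cos(-54.0°) + j·sin(-54.0°)) = 14.11 - j19.42 V
  V2 = 15.9·(cos(-60.0°) + j·sin(-60.0°)) = 7.95 - j13.77 V
  V3 = 12·(cos(-141.3°) + j·sin(-141.3°)) = -9.365 - j7.503 V
  V4 = 220·(cos(-30.0°) + j·sin(-30.0°)) = 190.5 - j110 V
Step 2 — Sum components: V_total = 203.2 - j150.7 V.
Step 3 — Convert to polar: |V_total| = 253 V, ∠V_total = -36.6°.

V_total = 253∠-36.6° V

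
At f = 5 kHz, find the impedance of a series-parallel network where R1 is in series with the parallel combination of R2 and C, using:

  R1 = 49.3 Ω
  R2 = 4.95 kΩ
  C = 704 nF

Step 1 — Angular frequency: ω = 2π·f = 2π·5000 = 3.142e+04 rad/s.
Step 2 — Component impedances:
  R1: Z = R = 49.3 Ω
  R2: Z = R = 4950 Ω
  C: Z = 1/(jωC) = -j/(ω·C) = 0 - j45.21 Ω
Step 3 — Parallel branch: R2 || C = 1/(1/R2 + 1/C) = 0.413 - j45.21 Ω.
Step 4 — Series with R1: Z_total = R1 + (R2 || C) = 49.71 - j45.21 Ω = 67.2∠-42.3° Ω.

Z = 49.71 - j45.21 Ω = 67.2∠-42.3° Ω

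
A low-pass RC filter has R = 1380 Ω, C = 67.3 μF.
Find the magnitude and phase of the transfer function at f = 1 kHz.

Step 1 — Angular frequency: ω = 2π·1000 = 6283 rad/s.
Step 2 — Transfer function: H(jω) = 1/(1 + jωRC).
Step 3 — Denominator: 1 + jωRC = 1 + j·6283·1380·6.73e-05 = 1 + j583.5.
Step 4 — H = 2.937e-06 - j0.001714.
Step 5 — Magnitude: |H| = 0.001714 (-55.3 dB); phase: φ = -89.9°.

|H| = 0.001714 (-55.3 dB), φ = -89.9°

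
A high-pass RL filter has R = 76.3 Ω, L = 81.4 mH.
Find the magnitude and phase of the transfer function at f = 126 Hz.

Step 1 — Angular frequency: ω = 2π·126 = 791.7 rad/s.
Step 2 — Transfer function: H(jω) = jωL/(R + jωL).
Step 3 — Numerator jωL = j·64.44; denominator R + jωL = 76.3 + j64.44.
Step 4 — H = 0.4163 + j0.493.
Step 5 — Magnitude: |H| = 0.6452 (-3.8 dB); phase: φ = 49.8°.

|H| = 0.6452 (-3.8 dB), φ = 49.8°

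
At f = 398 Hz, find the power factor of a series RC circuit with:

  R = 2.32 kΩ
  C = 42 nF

Step 1 — Angular frequency: ω = 2π·f = 2π·398 = 2501 rad/s.
Step 2 — Component impedances:
  R: Z = R = 2320 Ω
  C: Z = 1/(jωC) = -j/(ω·C) = 0 - j9521 Ω
Step 3 — Series combination: Z_total = R + C = 2320 - j9521 Ω = 9800∠-76.3° Ω.
Step 4 — Power factor: PF = cos(φ) = Re(Z)/|Z| = 2320/9800 = 0.2367.
Step 5 — Type: Im(Z) = -9521 ⇒ leading (phase φ = -76.3°).

PF = 0.2367 (leading, φ = -76.3°)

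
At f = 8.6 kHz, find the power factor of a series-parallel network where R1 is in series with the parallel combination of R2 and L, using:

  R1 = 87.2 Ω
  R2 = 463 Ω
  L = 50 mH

Step 1 — Angular frequency: ω = 2π·f = 2π·8600 = 5.404e+04 rad/s.
Step 2 — Component impedances:
  R1: Z = R = 87.2 Ω
  R2: Z = R = 463 Ω
  L: Z = jωL = j·5.404e+04·0.05 = 0 + j2702 Ω
Step 3 — Parallel branch: R2 || L = 1/(1/R2 + 1/L) = 449.8 + j77.08 Ω.
Step 4 — Series with R1: Z_total = R1 + (R2 || L) = 537 + j77.08 Ω = 542.5∠8.2° Ω.
Step 5 — Power factor: PF = cos(φ) = Re(Z)/|Z| = 537/542.5 = 0.9899.
Step 6 — Type: Im(Z) = 77.08 ⇒ lagging (phase φ = 8.2°).

PF = 0.9899 (lagging, φ = 8.2°)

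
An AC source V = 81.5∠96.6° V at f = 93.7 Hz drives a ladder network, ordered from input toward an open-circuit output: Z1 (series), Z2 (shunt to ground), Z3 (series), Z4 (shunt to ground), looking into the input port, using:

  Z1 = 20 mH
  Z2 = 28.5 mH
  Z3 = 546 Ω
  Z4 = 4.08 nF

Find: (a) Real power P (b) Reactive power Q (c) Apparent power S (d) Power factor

Step 1 — Angular frequency: ω = 2π·f = 2π·93.7 = 588.7 rad/s.
Step 2 — Component impedances:
  Z1: Z = jωL = j·588.7·0.02 = 0 + j11.77 Ω
  Z2: Z = jωL = j·588.7·0.0285 = 0 + j16.78 Ω
  Z3: Z = R = 546 Ω
  Z4: Z = 1/(jωC) = -j/(ω·C) = 0 - j4.163e+05 Ω
Step 3 — Ladder network (open output): work backward from the far end, alternating series and parallel combinations. Z_in = 8.87e-07 + j28.55 Ω = 28.55∠90.0° Ω.
Step 4 — Source phasor: V = 81.5∠96.6° V = -9.367 + j80.96 V.
Step 5 — Current: I = V / Z = 2.835 + j0.3281 A = 2.854∠6.6° A.
Step 6 — Complex power: S = V·I* = 7.226e-06 + j232.6 VA.
Step 7 — Real power: P = Re(S) = 7.226e-06 W.
Step 8 — Reactive power: Q = Im(S) = 232.6 VAR.
Step 9 — Apparent power: |S| = 232.6 VA.
Step 10 — Power factor: PF = P/|S| = 3.106e-08 (lagging).

(a) P = 7.226e-06 W  (b) Q = 232.6 VAR  (c) S = 232.6 VA  (d) PF = 3.106e-08 (lagging)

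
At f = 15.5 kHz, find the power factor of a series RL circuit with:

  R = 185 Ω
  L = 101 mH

Step 1 — Angular frequency: ω = 2π·f = 2π·1.55e+04 = 9.739e+04 rad/s.
Step 2 — Component impedances:
  R: Z = R = 185 Ω
  L: Z = jωL = j·9.739e+04·0.101 = 0 + j9836 Ω
Step 3 — Series combination: Z_total = R + L = 185 + j9836 Ω = 9838∠88.9° Ω.
Step 4 — Power factor: PF = cos(φ) = Re(Z)/|Z| = 185/9838 = 0.0188.
Step 5 — Type: Im(Z) = 9836 ⇒ lagging (phase φ = 88.9°).

PF = 0.0188 (lagging, φ = 88.9°)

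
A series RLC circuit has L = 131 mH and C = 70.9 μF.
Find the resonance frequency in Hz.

Step 1 — Resonance condition Im(Z)=0 gives ω₀ = 1/√(LC).
Step 2 — ω₀ = 1/√(0.131·7.09e-05) = 328.1 rad/s.
Step 3 — f₀ = ω₀/(2π) = 52.22 Hz.

f₀ = 52.22 Hz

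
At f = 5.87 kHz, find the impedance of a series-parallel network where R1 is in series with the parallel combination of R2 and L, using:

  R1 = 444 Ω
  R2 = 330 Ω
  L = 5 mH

Step 1 — Angular frequency: ω = 2π·f = 2π·5870 = 3.688e+04 rad/s.
Step 2 — Component impedances:
  R1: Z = R = 444 Ω
  R2: Z = R = 330 Ω
  L: Z = jωL = j·3.688e+04·0.005 = 0 + j184.4 Ω
Step 3 — Parallel branch: R2 || L = 1/(1/R2 + 1/L) = 78.53 + j140.5 Ω.
Step 4 — Series with R1: Z_total = R1 + (R2 || L) = 522.5 + j140.5 Ω = 541.1∠15.1° Ω.

Z = 522.5 + j140.5 Ω = 541.1∠15.1° Ω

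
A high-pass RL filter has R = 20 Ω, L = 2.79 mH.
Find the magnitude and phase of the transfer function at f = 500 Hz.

Step 1 — Angular frequency: ω = 2π·500 = 3142 rad/s.
Step 2 — Transfer function: H(jω) = jωL/(R + jωL).
Step 3 — Numerator jωL = j·8.765; denominator R + jωL = 20 + j8.765.
Step 4 — H = 0.1611 + j0.3676.
Step 5 — Magnitude: |H| = 0.4014 (-7.9 dB); phase: φ = 66.3°.

|H| = 0.4014 (-7.9 dB), φ = 66.3°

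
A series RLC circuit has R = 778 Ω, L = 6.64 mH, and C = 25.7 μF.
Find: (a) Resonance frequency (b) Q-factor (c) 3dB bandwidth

Step 1 — Resonance condition Im(Z)=0 gives ω₀ = 1/√(LC).
Step 2 — ω₀ = 1/√(0.00664·2.57e-05) = 2421 rad/s.
Step 3 — f₀ = ω₀/(2π) = 385.3 Hz.
Step 4 — Series Q: Q = ω₀L/R = 2421·0.00664/778 = 0.02066.
Step 5 — 3dB bandwidth: Δω = ω₀/Q = 1.172e+05 rad/s; BW = Δω/(2π) = 1.865e+04 Hz.

(a) f₀ = 385.3 Hz  (b) Q = 0.02066  (c) BW = 1.865e+04 Hz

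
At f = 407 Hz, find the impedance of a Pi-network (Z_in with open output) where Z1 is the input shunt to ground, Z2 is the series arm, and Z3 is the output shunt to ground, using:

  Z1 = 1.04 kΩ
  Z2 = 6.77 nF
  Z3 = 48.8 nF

Step 1 — Angular frequency: ω = 2π·f = 2π·407 = 2557 rad/s.
Step 2 — Component impedances:
  Z1: Z = R = 1040 Ω
  Z2: Z = 1/(jωC) = -j/(ω·C) = 0 - j5.776e+04 Ω
  Z3: Z = 1/(jωC) = -j/(ω·C) = 0 - j8013 Ω
Step 3 — With open output, the series arm Z2 and the output shunt Z3 appear in series to ground: Z2 + Z3 = 0 - j6.577e+04 Ω.
Step 4 — Parallel with input shunt Z1: Z_in = Z1 || (Z2 + Z3) = 1040 - j16.44 Ω = 1040∠-0.9° Ω.

Z = 1040 - j16.44 Ω = 1040∠-0.9° Ω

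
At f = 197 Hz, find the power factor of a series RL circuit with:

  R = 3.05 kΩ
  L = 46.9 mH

Step 1 — Angular frequency: ω = 2π·f = 2π·197 = 1238 rad/s.
Step 2 — Component impedances:
  R: Z = R = 3050 Ω
  L: Z = jωL = j·1238·0.0469 = 0 + j58.05 Ω
Step 3 — Series combination: Z_total = R + L = 3050 + j58.05 Ω = 3051∠1.1° Ω.
Step 4 — Power factor: PF = cos(φ) = Re(Z)/|Z| = 3050/3050.6 = 0.9998.
Step 5 — Type: Im(Z) = 58.05 ⇒ lagging (phase φ = 1.1°).

PF = 0.9998 (lagging, φ = 1.1°)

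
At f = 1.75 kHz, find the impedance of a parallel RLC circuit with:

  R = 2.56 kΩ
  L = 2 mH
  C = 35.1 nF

Step 1 — Angular frequency: ω = 2π·f = 2π·1750 = 1.1e+04 rad/s.
Step 2 — Component impedances:
  R: Z = R = 2560 Ω
  L: Z = jωL = j·1.1e+04·0.002 = 0 + j21.99 Ω
  C: Z = 1/(jωC) = -j/(ω·C) = 0 - j2591 Ω
Step 3 — Parallel combination: 1/Z_total = 1/R + 1/L + 1/C; Z_total = 0.1921 + j22.18 Ω = 22.18∠89.5° Ω.

Z = 0.1921 + j22.18 Ω = 22.18∠89.5° Ω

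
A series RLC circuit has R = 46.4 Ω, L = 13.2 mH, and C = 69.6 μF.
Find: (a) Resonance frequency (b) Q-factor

Step 1 — Resonance condition Im(Z)=0 gives ω₀ = 1/√(LC).
Step 2 — ω₀ = 1/√(0.0132·6.96e-05) = 1043 rad/s.
Step 3 — f₀ = ω₀/(2π) = 166 Hz.
Step 4 — Series Q: Q = ω₀L/R = 1043·0.0132/46.4 = 0.2968.

(a) f₀ = 166 Hz  (b) Q = 0.2968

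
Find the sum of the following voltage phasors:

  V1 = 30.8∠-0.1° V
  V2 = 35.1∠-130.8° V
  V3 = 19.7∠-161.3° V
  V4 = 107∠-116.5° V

Step 1 — Convert each phasor to rectangular form:
  V1 = 30.8·(cos(-0.1°) + j·sin(-0.1°)) = 30.8 - j0.05376 V
  V2 = 35.1·(cos(-130.8°) + j·sin(-130.8°)) = -22.94 - j26.57 V
  V3 = 19.7·(cos(-161.3°) + j·sin(-161.3°)) = -18.66 - j6.316 V
  V4 = 107·(cos(-116.5°) + j·sin(-116.5°)) = -47.74 - j95.76 V
Step 2 — Sum components: V_total = -58.54 - j128.7 V.
Step 3 — Convert to polar: |V_total| = 141.4 V, ∠V_total = -114.5°.

V_total = 141.4∠-114.5° V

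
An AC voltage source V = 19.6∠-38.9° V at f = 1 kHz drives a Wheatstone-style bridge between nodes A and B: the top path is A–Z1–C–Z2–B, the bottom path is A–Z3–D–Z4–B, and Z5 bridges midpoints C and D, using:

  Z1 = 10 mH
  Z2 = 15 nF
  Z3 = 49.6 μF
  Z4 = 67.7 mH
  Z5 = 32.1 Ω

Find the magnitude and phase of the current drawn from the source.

Step 1 — Angular frequency: ω = 2π·f = 2π·1000 = 6283 rad/s.
Step 2 — Component impedances:
  Z1: Z = jωL = j·6283·0.01 = 0 + j62.83 Ω
  Z2: Z = 1/(jωC) = -j/(ω·C) = 0 - j1.061e+04 Ω
  Z3: Z = 1/(jωC) = -j/(ω·C) = 0 - j3.209 Ω
  Z4: Z = jωL = j·6283·0.0677 = 0 + j425.4 Ω
  Z5: Z = R = 32.1 Ω
Step 3 — Bridge requires nodal analysis (the Z5 bridge couples midpoints C and D, so the two paths cannot be reduced to a simple series/parallel combination). Setting node B to ground and injecting 1 A at node A, the 3-node admittance system at A, C, D solves to V_A = Z_AB = 0.003625 + j439.8 Ω = 439.8∠90.0° Ω.
Step 4 — Source phasor: V = 19.6∠-38.9° V = 15.25 - j12.31 V.
Step 5 — Ohm's law: I = V / Z_total = (15.25 - j12.31) / (0.003625 + j439.8) = -0.02799 - j0.03469 A.
Step 6 — Convert to polar: |I| = 0.04457 A, ∠I = -128.9°.

I = 0.04457∠-128.9° A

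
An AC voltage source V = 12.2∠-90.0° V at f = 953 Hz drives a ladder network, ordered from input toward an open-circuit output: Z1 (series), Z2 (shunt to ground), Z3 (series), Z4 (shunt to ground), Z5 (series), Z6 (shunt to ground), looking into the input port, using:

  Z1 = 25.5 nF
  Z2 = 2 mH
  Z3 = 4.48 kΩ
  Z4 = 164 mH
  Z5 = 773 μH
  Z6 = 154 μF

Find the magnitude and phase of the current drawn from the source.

Step 1 — Angular frequency: ω = 2π·f = 2π·953 = 5988 rad/s.
Step 2 — Component impedances:
  Z1: Z = 1/(jωC) = -j/(ω·C) = 0 - j6549 Ω
  Z2: Z = jωL = j·5988·0.002 = 0 + j11.98 Ω
  Z3: Z = R = 4480 Ω
  Z4: Z = jωL = j·5988·0.164 = 0 + j982 Ω
  Z5: Z = jωL = j·5988·0.000773 = 0 + j4.629 Ω
  Z6: Z = 1/(jωC) = -j/(ω·C) = 0 - j1.084 Ω
Step 3 — Ladder network (open output): work backward from the far end, alternating series and parallel combinations. Z_in = 0.03201 - j6537 Ω = 6537∠-90.0° Ω.
Step 4 — Source phasor: V = 12.2∠-90.0° V = 0 - j12.2 V.
Step 5 — Ohm's law: I = V / Z_total = (0 - j12.2) / (0.03201 - j6537) = 0.001866 - j9.139e-09 A.
Step 6 — Convert to polar: |I| = 0.001866 A, ∠I = -0.0°.

I = 0.001866∠-0.0° A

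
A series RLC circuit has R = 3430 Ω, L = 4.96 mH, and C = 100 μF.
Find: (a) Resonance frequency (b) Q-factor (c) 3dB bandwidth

Step 1 — Resonance condition Im(Z)=0 gives ω₀ = 1/√(LC).
Step 2 — ω₀ = 1/√(0.00496·0.0001) = 1420 rad/s.
Step 3 — f₀ = ω₀/(2π) = 226 Hz.
Step 4 — Series Q: Q = ω₀L/R = 1420·0.00496/3430 = 0.002053.
Step 5 — 3dB bandwidth: Δω = ω₀/Q = 6.915e+05 rad/s; BW = Δω/(2π) = 1.101e+05 Hz.

(a) f₀ = 226 Hz  (b) Q = 0.002053  (c) BW = 1.101e+05 Hz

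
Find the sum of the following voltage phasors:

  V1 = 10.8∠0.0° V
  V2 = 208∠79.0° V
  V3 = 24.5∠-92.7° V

Step 1 — Convert each phasor to rectangular form:
  V1 = 10.8·(cos(0.0°) + j·sin(0.0°)) = 10.8 V
  V2 = 208·(cos(79.0°) + j·sin(79.0°)) = 39.69 + j204.2 V
  V3 = 24.5·(cos(-92.7°) + j·sin(-92.7°)) = -1.154 - j24.47 V
Step 2 — Sum components: V_total = 49.33 + j179.7 V.
Step 3 — Convert to polar: |V_total| = 186.4 V, ∠V_total = 74.6°.

V_total = 186.4∠74.6° V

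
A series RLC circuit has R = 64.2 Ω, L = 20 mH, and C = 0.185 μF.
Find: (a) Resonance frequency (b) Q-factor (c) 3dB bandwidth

Step 1 — Resonance condition Im(Z)=0 gives ω₀ = 1/√(LC).
Step 2 — ω₀ = 1/√(0.02·1.85e-07) = 1.644e+04 rad/s.
Step 3 — f₀ = ω₀/(2π) = 2616 Hz.
Step 4 — Series Q: Q = ω₀L/R = 1.644e+04·0.02/64.2 = 5.121.
Step 5 — 3dB bandwidth: Δω = ω₀/Q = 3210 rad/s; BW = Δω/(2π) = 510.9 Hz.

(a) f₀ = 2616 Hz  (b) Q = 5.121  (c) BW = 510.9 Hz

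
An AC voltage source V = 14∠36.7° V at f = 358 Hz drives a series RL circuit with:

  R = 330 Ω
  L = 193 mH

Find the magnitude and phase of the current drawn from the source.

Step 1 — Angular frequency: ω = 2π·f = 2π·358 = 2249 rad/s.
Step 2 — Component impedances:
  R: Z = R = 330 Ω
  L: Z = jωL = j·2249·0.193 = 0 + j434.1 Ω
Step 3 — Series combination: Z_total = R + L = 330 + j434.1 Ω = 545.3∠52.8° Ω.
Step 4 — Source phasor: V = 14∠36.7° V = 11.22 + j8.367 V.
Step 5 — Ohm's law: I = V / Z_total = (11.22 + j8.367) / (330 + j434.1) = 0.02467 - j0.007102 A.
Step 6 — Convert to polar: |I| = 0.02567 A, ∠I = -16.1°.

I = 0.02567∠-16.1° A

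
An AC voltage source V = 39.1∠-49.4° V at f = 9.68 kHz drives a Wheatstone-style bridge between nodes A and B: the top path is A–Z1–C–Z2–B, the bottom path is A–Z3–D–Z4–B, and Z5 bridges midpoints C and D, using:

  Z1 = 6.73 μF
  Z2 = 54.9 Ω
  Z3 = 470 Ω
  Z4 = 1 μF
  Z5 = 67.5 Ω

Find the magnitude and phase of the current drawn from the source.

Step 1 — Angular frequency: ω = 2π·f = 2π·9680 = 6.082e+04 rad/s.
Step 2 — Component impedances:
  Z1: Z = 1/(jωC) = -j/(ω·C) = 0 - j2.443 Ω
  Z2: Z = R = 54.9 Ω
  Z3: Z = R = 470 Ω
  Z4: Z = 1/(jωC) = -j/(ω·C) = 0 - j16.44 Ω
  Z5: Z = R = 67.5 Ω
Step 3 — Bridge requires nodal analysis (the Z5 bridge couples midpoints C and D, so the two paths cannot be reduced to a simple series/parallel combination). Setting node B to ground and injecting 1 A at node A, the 3-node admittance system at A, C, D solves to V_A = Z_AB = 28.95 - j5.902 Ω = 29.55∠-11.5° Ω.
Step 4 — Source phasor: V = 39.1∠-49.4° V = 25.45 - j29.69 V.
Step 5 — Ohm's law: I = V / Z_total = (25.45 - j29.69) / (28.95 - j5.902) = 1.044 - j0.8124 A.
Step 6 — Convert to polar: |I| = 1.323 A, ∠I = -37.9°.

I = 1.323∠-37.9° A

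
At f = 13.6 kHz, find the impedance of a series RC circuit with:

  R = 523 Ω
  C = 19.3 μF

Step 1 — Angular frequency: ω = 2π·f = 2π·1.36e+04 = 8.545e+04 rad/s.
Step 2 — Component impedances:
  R: Z = R = 523 Ω
  C: Z = 1/(jωC) = -j/(ω·C) = 0 - j0.6064 Ω
Step 3 — Series combination: Z_total = R + C = 523 - j0.6064 Ω = 523∠-0.1° Ω.

Z = 523 - j0.6064 Ω = 523∠-0.1° Ω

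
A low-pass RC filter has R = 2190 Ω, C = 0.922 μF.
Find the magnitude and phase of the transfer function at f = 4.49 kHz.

Step 1 — Angular frequency: ω = 2π·4490 = 2.821e+04 rad/s.
Step 2 — Transfer function: H(jω) = 1/(1 + jωRC).
Step 3 — Denominator: 1 + jωRC = 1 + j·2.821e+04·2190·9.22e-07 = 1 + j56.96.
Step 4 — H = 0.0003081 - j0.01755.
Step 5 — Magnitude: |H| = 0.01755 (-35.1 dB); phase: φ = -89.0°.

|H| = 0.01755 (-35.1 dB), φ = -89.0°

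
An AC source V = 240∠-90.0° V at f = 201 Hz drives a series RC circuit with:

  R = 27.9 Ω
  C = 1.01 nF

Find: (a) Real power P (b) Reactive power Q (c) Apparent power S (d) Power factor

Step 1 — Angular frequency: ω = 2π·f = 2π·201 = 1263 rad/s.
Step 2 — Component impedances:
  R: Z = R = 27.9 Ω
  C: Z = 1/(jωC) = -j/(ω·C) = 0 - j7.84e+05 Ω
Step 3 — Series combination: Z_total = R + C = 27.9 - j7.84e+05 Ω = 7.84e+05∠-90.0° Ω.
Step 4 — Source phasor: V = 240∠-90.0° V = 0 - j240 V.
Step 5 — Current: I = V / Z = 0.0003061 - j1.089e-08 A = 0.0003061∠-0.0° A.
Step 6 — Complex power: S = V·I* = 2.615e-06 - j0.07347 VA.
Step 7 — Real power: P = Re(S) = 2.615e-06 W.
Step 8 — Reactive power: Q = Im(S) = -0.07347 VAR.
Step 9 — Apparent power: |S| = 0.07347 VA.
Step 10 — Power factor: PF = P/|S| = 3.559e-05 (leading).

(a) P = 2.615e-06 W  (b) Q = -0.07347 VAR  (c) S = 0.07347 VA  (d) PF = 3.559e-05 (leading)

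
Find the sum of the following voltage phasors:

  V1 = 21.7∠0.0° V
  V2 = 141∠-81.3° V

Step 1 — Convert each phasor to rectangular form:
  V1 = 21.7·(cos(0.0°) + j·sin(0.0°)) = 21.7 V
  V2 = 141·(cos(-81.3°) + j·sin(-81.3°)) = 21.33 - j139.4 V
Step 2 — Sum components: V_total = 43.03 - j139.4 V.
Step 3 — Convert to polar: |V_total| = 145.9 V, ∠V_total = -72.8°.

V_total = 145.9∠-72.8° V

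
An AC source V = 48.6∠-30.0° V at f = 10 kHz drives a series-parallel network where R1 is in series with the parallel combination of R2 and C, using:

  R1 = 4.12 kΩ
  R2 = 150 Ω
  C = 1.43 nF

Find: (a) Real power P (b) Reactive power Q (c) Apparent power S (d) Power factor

Step 1 — Angular frequency: ω = 2π·f = 2π·1e+04 = 6.283e+04 rad/s.
Step 2 — Component impedances:
  R1: Z = R = 4120 Ω
  R2: Z = R = 150 Ω
  C: Z = 1/(jωC) = -j/(ω·C) = 0 - j1.113e+04 Ω
Step 3 — Parallel branch: R2 || C = 1/(1/R2 + 1/C) = 150 - j2.021 Ω.
Step 4 — Series with R1: Z_total = R1 + (R2 || C) = 4270 - j2.021 Ω = 4270∠-0.0° Ω.
Step 5 — Source phasor: V = 48.6∠-30.0° V = 42.09 - j24.3 V.
Step 6 — Current: I = V / Z = 0.00986 - j0.005686 A = 0.01138∠-30.0° A.
Step 7 — Complex power: S = V·I* = 0.5532 - j0.0002618 VA.
Step 8 — Real power: P = Re(S) = 0.5532 W.
Step 9 — Reactive power: Q = Im(S) = -0.0002618 VAR.
Step 10 — Apparent power: |S| = 0.5532 VA.
Step 11 — Power factor: PF = P/|S| = 1 (leading).

(a) P = 0.5532 W  (b) Q = -0.0002618 VAR  (c) S = 0.5532 VA  (d) PF = 1 (leading)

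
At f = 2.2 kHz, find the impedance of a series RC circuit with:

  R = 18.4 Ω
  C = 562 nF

Step 1 — Angular frequency: ω = 2π·f = 2π·2200 = 1.382e+04 rad/s.
Step 2 — Component impedances:
  R: Z = R = 18.4 Ω
  C: Z = 1/(jωC) = -j/(ω·C) = 0 - j128.7 Ω
Step 3 — Series combination: Z_total = R + C = 18.4 - j128.7 Ω = 130∠-81.9° Ω.

Z = 18.4 - j128.7 Ω = 130∠-81.9° Ω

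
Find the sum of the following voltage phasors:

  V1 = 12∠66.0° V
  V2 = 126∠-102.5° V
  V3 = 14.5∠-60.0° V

Step 1 — Convert each phasor to rectangular form:
  V1 = 12·(cos(66.0°) + j·sin(66.0°)) = 4.881 + j10.96 V
  V2 = 126·(cos(-102.5°) + j·sin(-102.5°)) = -27.27 - j123 V
  V3 = 14.5·(cos(-60.0°) + j·sin(-60.0°)) = 7.25 - j12.56 V
Step 2 — Sum components: V_total = -15.14 - j124.6 V.
Step 3 — Convert to polar: |V_total| = 125.5 V, ∠V_total = -96.9°.

V_total = 125.5∠-96.9° V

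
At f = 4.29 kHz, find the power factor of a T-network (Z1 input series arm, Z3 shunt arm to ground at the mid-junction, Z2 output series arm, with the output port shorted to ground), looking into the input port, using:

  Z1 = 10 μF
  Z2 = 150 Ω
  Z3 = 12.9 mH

Step 1 — Angular frequency: ω = 2π·f = 2π·4290 = 2.695e+04 rad/s.
Step 2 — Component impedances:
  Z1: Z = 1/(jωC) = -j/(ω·C) = 0 - j3.71 Ω
  Z2: Z = R = 150 Ω
  Z3: Z = jωL = j·2.695e+04·0.0129 = 0 + j347.7 Ω
Step 3 — With the output port shorted to ground, the output series arm Z2 runs from the junction to ground; the shunt arm Z3 also runs from the junction to ground. They appear in parallel: Z3 || Z2 = 126.5 + j54.56 Ω.
Step 4 — Series with input arm Z1: Z_in = Z1 + (Z3 || Z2) = 126.5 + j50.85 Ω = 136.3∠21.9° Ω.
Step 5 — Power factor: PF = cos(φ) = Re(Z)/|Z| = 126.466/136.304 = 0.9278.
Step 6 — Type: Im(Z) = 50.85 ⇒ lagging (phase φ = 21.9°).

PF = 0.9278 (lagging, φ = 21.9°)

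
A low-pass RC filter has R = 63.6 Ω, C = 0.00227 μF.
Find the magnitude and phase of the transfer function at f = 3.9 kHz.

Step 1 — Angular frequency: ω = 2π·3900 = 2.45e+04 rad/s.
Step 2 — Transfer function: H(jω) = 1/(1 + jωRC).
Step 3 — Denominator: 1 + jωRC = 1 + j·2.45e+04·63.6·2.27e-09 = 1 + j0.003538.
Step 4 — H = 1 - j0.003538.
Step 5 — Magnitude: |H| = 1 (-0.0 dB); phase: φ = -0.2°.

|H| = 1 (-0.0 dB), φ = -0.2°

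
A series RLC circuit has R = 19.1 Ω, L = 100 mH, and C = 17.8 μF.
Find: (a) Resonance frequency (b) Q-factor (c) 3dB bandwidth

Step 1 — Resonance: ω₀ = 1/√(LC) = 1/√(0.1·1.78e-05) = 749.5 rad/s.
Step 2 — f₀ = ω₀/(2π) = 119.3 Hz.
Step 3 — Series Q: Q = ω₀L/R = 749.5·0.1/19.1 = 3.924.
Step 4 — Bandwidth: Δω = ω₀/Q = 191 rad/s; BW = Δω/(2π) = 30.4 Hz.

(a) f₀ = 119.3 Hz  (b) Q = 3.924  (c) BW = 30.4 Hz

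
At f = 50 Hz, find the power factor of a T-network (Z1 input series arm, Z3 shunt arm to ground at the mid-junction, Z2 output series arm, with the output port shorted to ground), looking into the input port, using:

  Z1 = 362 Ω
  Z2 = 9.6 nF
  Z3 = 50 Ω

Step 1 — Angular frequency: ω = 2π·f = 2π·50 = 314.2 rad/s.
Step 2 — Component impedances:
  Z1: Z = R = 362 Ω
  Z2: Z = 1/(jωC) = -j/(ω·C) = 0 - j3.316e+05 Ω
  Z3: Z = R = 50 Ω
Step 3 — With the output port shorted to ground, the output series arm Z2 runs from the junction to ground; the shunt arm Z3 also runs from the junction to ground. They appear in parallel: Z3 || Z2 = 50 - j0.00754 Ω.
Step 4 — Series with input arm Z1: Z_in = Z1 + (Z3 || Z2) = 412 - j0.00754 Ω = 412∠-0.0° Ω.
Step 5 — Power factor: PF = cos(φ) = Re(Z)/|Z| = 412/412 = 1.
Step 6 — Type: Im(Z) = -0.00754 ⇒ leading (phase φ = -0.0°).

PF = 1 (leading, φ = -0.0°)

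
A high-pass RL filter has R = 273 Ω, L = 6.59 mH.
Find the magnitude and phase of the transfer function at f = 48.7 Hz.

Step 1 — Angular frequency: ω = 2π·48.7 = 306 rad/s.
Step 2 — Transfer function: H(jω) = jωL/(R + jωL).
Step 3 — Numerator jωL = j·2.016; denominator R + jωL = 273 + j2.016.
Step 4 — H = 5.456e-05 + j0.007386.
Step 5 — Magnitude: |H| = 0.007386 (-42.6 dB); phase: φ = 89.6°.

|H| = 0.007386 (-42.6 dB), φ = 89.6°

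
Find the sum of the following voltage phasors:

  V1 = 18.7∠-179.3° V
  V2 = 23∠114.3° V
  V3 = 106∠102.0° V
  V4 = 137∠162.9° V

Step 1 — Convert each phasor to rectangular form:
  V1 = 18.7·(cos(-179.3°) + j·sin(-179.3°)) = -18.7 - j0.2285 V
  V2 = 23·(cos(114.3°) + j·sin(114.3°)) = -9.465 + j20.96 V
  V3 = 106·(cos(102.0°) + j·sin(102.0°)) = -22.04 + j103.7 V
  V4 = 137·(cos(162.9°) + j·sin(162.9°)) = -130.9 + j40.28 V
Step 2 — Sum components: V_total = -181.1 + j164.7 V.
Step 3 — Convert to polar: |V_total| = 244.8 V, ∠V_total = 137.7°.

V_total = 244.8∠137.7° V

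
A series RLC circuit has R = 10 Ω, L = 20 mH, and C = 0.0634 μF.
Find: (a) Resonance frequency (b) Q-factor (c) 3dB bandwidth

Step 1 — Resonance: ω₀ = 1/√(LC) = 1/√(0.02·6.34e-08) = 2.808e+04 rad/s.
Step 2 — f₀ = ω₀/(2π) = 4470 Hz.
Step 3 — Series Q: Q = ω₀L/R = 2.808e+04·0.02/10 = 56.17.
Step 4 — Bandwidth: Δω = ω₀/Q = 500 rad/s; BW = Δω/(2π) = 79.58 Hz.

(a) f₀ = 4470 Hz  (b) Q = 56.17  (c) BW = 79.58 Hz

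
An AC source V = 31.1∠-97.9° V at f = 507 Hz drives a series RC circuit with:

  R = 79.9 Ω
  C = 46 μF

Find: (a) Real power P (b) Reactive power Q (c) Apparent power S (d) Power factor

Step 1 — Angular frequency: ω = 2π·f = 2π·507 = 3186 rad/s.
Step 2 — Component impedances:
  R: Z = R = 79.9 Ω
  C: Z = 1/(jωC) = -j/(ω·C) = 0 - j6.824 Ω
Step 3 — Series combination: Z_total = R + C = 79.9 - j6.824 Ω = 80.19∠-4.9° Ω.
Step 4 — Source phasor: V = 31.1∠-97.9° V = -4.275 - j30.8 V.
Step 5 — Current: I = V / Z = -0.02042 - j0.3873 A = 0.3878∠-93.0° A.
Step 6 — Complex power: S = V·I* = 12.02 - j1.026 VA.
Step 7 — Real power: P = Re(S) = 12.02 W.
Step 8 — Reactive power: Q = Im(S) = -1.026 VAR.
Step 9 — Apparent power: |S| = 12.06 VA.
Step 10 — Power factor: PF = P/|S| = 0.9964 (leading).

(a) P = 12.02 W  (b) Q = -1.026 VAR  (c) S = 12.06 VA  (d) PF = 0.9964 (leading)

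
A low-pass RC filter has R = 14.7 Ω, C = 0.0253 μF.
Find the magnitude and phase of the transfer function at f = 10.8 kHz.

Step 1 — Angular frequency: ω = 2π·1.08e+04 = 6.786e+04 rad/s.
Step 2 — Transfer function: H(jω) = 1/(1 + jωRC).
Step 3 — Denominator: 1 + jωRC = 1 + j·6.786e+04·14.7·2.53e-08 = 1 + j0.02524.
Step 4 — H = 0.9994 - j0.02522.
Step 5 — Magnitude: |H| = 0.9997 (-0.0 dB); phase: φ = -1.4°.

|H| = 0.9997 (-0.0 dB), φ = -1.4°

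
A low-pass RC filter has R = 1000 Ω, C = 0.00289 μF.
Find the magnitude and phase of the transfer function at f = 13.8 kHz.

Step 1 — Angular frequency: ω = 2π·1.38e+04 = 8.671e+04 rad/s.
Step 2 — Transfer function: H(jω) = 1/(1 + jωRC).
Step 3 — Denominator: 1 + jωRC = 1 + j·8.671e+04·1000·2.89e-09 = 1 + j0.2506.
Step 4 — H = 0.9409 - j0.2358.
Step 5 — Magnitude: |H| = 0.97 (-0.3 dB); phase: φ = -14.1°.

|H| = 0.97 (-0.3 dB), φ = -14.1°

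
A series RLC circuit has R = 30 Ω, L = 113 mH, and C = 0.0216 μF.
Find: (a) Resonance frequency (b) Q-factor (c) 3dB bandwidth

Step 1 — Resonance: ω₀ = 1/√(LC) = 1/√(0.113·2.16e-08) = 2.024e+04 rad/s.
Step 2 — f₀ = ω₀/(2π) = 3221 Hz.
Step 3 — Series Q: Q = ω₀L/R = 2.024e+04·0.113/30 = 76.24.
Step 4 — Bandwidth: Δω = ω₀/Q = 265.5 rad/s; BW = Δω/(2π) = 42.25 Hz.

(a) f₀ = 3221 Hz  (b) Q = 76.24  (c) BW = 42.25 Hz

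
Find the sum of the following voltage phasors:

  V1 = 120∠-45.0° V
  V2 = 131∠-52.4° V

Step 1 — Convert each phasor to rectangular form:
  V1 = 120·(cos(-45.0°) + j·sin(-45.0°)) = 84.85 - j84.85 V
  V2 = 131·(cos(-52.4°) + j·sin(-52.4°)) = 79.93 - j103.8 V
Step 2 — Sum components: V_total = 164.8 - j188.6 V.
Step 3 — Convert to polar: |V_total| = 250.5 V, ∠V_total = -48.9°.

V_total = 250.5∠-48.9° V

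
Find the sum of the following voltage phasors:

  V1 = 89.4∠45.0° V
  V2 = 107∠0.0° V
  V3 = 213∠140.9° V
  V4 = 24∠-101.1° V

Step 1 — Convert each phasor to rectangular form:
  V1 = 89.4·(cos(45.0°) + j·sin(45.0°)) = 63.22 + j63.22 V
  V2 = 107·(cos(0.0°) + j·sin(0.0°)) = 107 V
  V3 = 213·(cos(140.9°) + j·sin(140.9°)) = -165.3 + j134.3 V
  V4 = 24·(cos(-101.1°) + j·sin(-101.1°)) = -4.621 - j23.55 V
Step 2 — Sum components: V_total = 0.2969 + j174 V.
Step 3 — Convert to polar: |V_total| = 174 V, ∠V_total = 89.9°.

V_total = 174∠89.9° V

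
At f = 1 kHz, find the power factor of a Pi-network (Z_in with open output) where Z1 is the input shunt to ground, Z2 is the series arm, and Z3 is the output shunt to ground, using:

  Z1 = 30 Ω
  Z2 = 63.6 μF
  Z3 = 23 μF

Step 1 — Angular frequency: ω = 2π·f = 2π·1000 = 6283 rad/s.
Step 2 — Component impedances:
  Z1: Z = R = 30 Ω
  Z2: Z = 1/(jωC) = -j/(ω·C) = 0 - j2.502 Ω
  Z3: Z = 1/(jωC) = -j/(ω·C) = 0 - j6.92 Ω
Step 3 — With open output, the series arm Z2 and the output shunt Z3 appear in series to ground: Z2 + Z3 = 0 - j9.422 Ω.
Step 4 — Parallel with input shunt Z1: Z_in = Z1 || (Z2 + Z3) = 2.694 - j8.576 Ω = 8.989∠-72.6° Ω.
Step 5 — Power factor: PF = cos(φ) = Re(Z)/|Z| = 2.6936/8.9893 = 0.2996.
Step 6 — Type: Im(Z) = -8.576 ⇒ leading (phase φ = -72.6°).

PF = 0.2996 (leading, φ = -72.6°)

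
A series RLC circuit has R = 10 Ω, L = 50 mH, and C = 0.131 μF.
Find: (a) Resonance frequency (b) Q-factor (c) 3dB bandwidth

Step 1 — Resonance condition Im(Z)=0 gives ω₀ = 1/√(LC).
Step 2 — ω₀ = 1/√(0.05·1.31e-07) = 1.236e+04 rad/s.
Step 3 — f₀ = ω₀/(2π) = 1967 Hz.
Step 4 — Series Q: Q = ω₀L/R = 1.236e+04·0.05/10 = 61.78.
Step 5 — 3dB bandwidth: Δω = ω₀/Q = 200 rad/s; BW = Δω/(2π) = 31.83 Hz.

(a) f₀ = 1967 Hz  (b) Q = 61.78  (c) BW = 31.83 Hz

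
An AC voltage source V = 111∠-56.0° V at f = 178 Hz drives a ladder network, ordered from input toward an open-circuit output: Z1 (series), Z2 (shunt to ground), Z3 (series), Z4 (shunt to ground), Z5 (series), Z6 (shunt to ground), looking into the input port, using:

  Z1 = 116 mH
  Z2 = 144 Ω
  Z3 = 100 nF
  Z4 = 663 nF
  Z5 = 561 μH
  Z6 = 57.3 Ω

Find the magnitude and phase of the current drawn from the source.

Step 1 — Angular frequency: ω = 2π·f = 2π·178 = 1118 rad/s.
Step 2 — Component impedances:
  Z1: Z = jωL = j·1118·0.116 = 0 + j129.7 Ω
  Z2: Z = R = 144 Ω
  Z3: Z = 1/(jωC) = -j/(ω·C) = 0 - j8941 Ω
  Z4: Z = 1/(jωC) = -j/(ω·C) = 0 - j1349 Ω
  Z5: Z = jωL = j·1118·0.000561 = 0 + j0.6274 Ω
  Z6: Z = R = 57.3 Ω
Step 3 — Ladder network (open output): work backward from the far end, alternating series and parallel combinations. Z_in = 143.9 + j127.4 Ω = 192.2∠41.5° Ω.
Step 4 — Source phasor: V = 111∠-56.0° V = 62.07 - j92.02 V.
Step 5 — Ohm's law: I = V / Z_total = (62.07 - j92.02) / (143.9 + j127.4) = -0.07551 - j0.5724 A.
Step 6 — Convert to polar: |I| = 0.5774 A, ∠I = -97.5°.

I = 0.5774∠-97.5° A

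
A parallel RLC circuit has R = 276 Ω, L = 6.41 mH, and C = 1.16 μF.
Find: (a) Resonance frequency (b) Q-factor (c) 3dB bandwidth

Step 1 — Resonance: ω₀ = 1/√(LC) = 1/√(0.00641·1.16e-06) = 1.16e+04 rad/s.
Step 2 — f₀ = ω₀/(2π) = 1846 Hz.
Step 3 — Parallel Q: Q = R/(ω₀L) = 276/(1.16e+04·0.00641) = 3.713.
Step 4 — Bandwidth: Δω = ω₀/Q = 3123 rad/s; BW = Δω/(2π) = 497.1 Hz.

(a) f₀ = 1846 Hz  (b) Q = 3.713  (c) BW = 497.1 Hz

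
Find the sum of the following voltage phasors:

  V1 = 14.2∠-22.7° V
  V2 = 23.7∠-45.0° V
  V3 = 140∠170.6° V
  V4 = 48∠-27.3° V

Step 1 — Convert each phasor to rectangular form:
  V1 = 14.2·(cos(-22.7°) + j·sin(-22.7°)) = 13.1 - j5.48 V
  V2 = 23.7·(cos(-45.0°) + j·sin(-45.0°)) = 16.76 - j16.76 V
  V3 = 140·(cos(170.6°) + j·sin(170.6°)) = -138.1 + j22.87 V
  V4 = 48·(cos(-27.3°) + j·sin(-27.3°)) = 42.65 - j22.02 V
Step 2 — Sum components: V_total = -65.61 - j21.39 V.
Step 3 — Convert to polar: |V_total| = 69.01 V, ∠V_total = -161.9°.

V_total = 69.01∠-161.9° V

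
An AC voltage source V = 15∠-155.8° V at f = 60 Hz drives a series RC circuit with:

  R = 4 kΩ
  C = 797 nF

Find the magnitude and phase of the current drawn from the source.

Step 1 — Angular frequency: ω = 2π·f = 2π·60 = 377 rad/s.
Step 2 — Component impedances:
  R: Z = R = 4000 Ω
  C: Z = 1/(jωC) = -j/(ω·C) = 0 - j3328 Ω
Step 3 — Series combination: Z_total = R + C = 4000 - j3328 Ω = 5204∠-39.8° Ω.
Step 4 — Source phasor: V = 15∠-155.8° V = -13.68 - j6.149 V.
Step 5 — Ohm's law: I = V / Z_total = (-13.68 - j6.149) / (4000 - j3328) = -0.001265 - j0.00259 A.
Step 6 — Convert to polar: |I| = 0.002883 A, ∠I = -116.0°.

I = 0.002883∠-116.0° A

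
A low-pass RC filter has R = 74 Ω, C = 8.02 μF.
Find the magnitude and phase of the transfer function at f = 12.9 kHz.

Step 1 — Angular frequency: ω = 2π·1.29e+04 = 8.105e+04 rad/s.
Step 2 — Transfer function: H(jω) = 1/(1 + jωRC).
Step 3 — Denominator: 1 + jωRC = 1 + j·8.105e+04·74·8.02e-06 = 1 + j48.1.
Step 4 — H = 0.000432 - j0.02078.
Step 5 — Magnitude: |H| = 0.02078 (-33.6 dB); phase: φ = -88.8°.

|H| = 0.02078 (-33.6 dB), φ = -88.8°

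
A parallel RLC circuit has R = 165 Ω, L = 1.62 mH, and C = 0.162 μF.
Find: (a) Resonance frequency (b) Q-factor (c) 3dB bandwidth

Step 1 — Resonance: ω₀ = 1/√(LC) = 1/√(0.00162·1.62e-07) = 6.173e+04 rad/s.
Step 2 — f₀ = ω₀/(2π) = 9824 Hz.
Step 3 — Parallel Q: Q = R/(ω₀L) = 165/(6.173e+04·0.00162) = 1.65.
Step 4 — Bandwidth: Δω = ω₀/Q = 3.741e+04 rad/s; BW = Δω/(2π) = 5954 Hz.

(a) f₀ = 9824 Hz  (b) Q = 1.65  (c) BW = 5954 Hz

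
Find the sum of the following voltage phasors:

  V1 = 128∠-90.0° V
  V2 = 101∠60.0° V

Step 1 — Convert each phasor to rectangular form:
  V1 = 128·(cos(-90.0°) + j·sin(-90.0°)) = 0 - j128 V
  V2 = 101·(cos(60.0°) + j·sin(60.0°)) = 50.5 + j87.47 V
Step 2 — Sum components: V_total = 50.5 - j40.53 V.
Step 3 — Convert to polar: |V_total| = 64.75 V, ∠V_total = -38.8°.

V_total = 64.75∠-38.8° V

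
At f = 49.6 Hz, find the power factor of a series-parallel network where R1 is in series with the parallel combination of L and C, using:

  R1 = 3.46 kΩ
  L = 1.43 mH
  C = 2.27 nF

Step 1 — Angular frequency: ω = 2π·f = 2π·49.6 = 311.6 rad/s.
Step 2 — Component impedances:
  R1: Z = R = 3460 Ω
  L: Z = jωL = j·311.6·0.00143 = 0 + j0.4457 Ω
  C: Z = 1/(jωC) = -j/(ω·C) = 0 - j1.414e+06 Ω
Step 3 — Parallel branch: L || C = 1/(1/L + 1/C) = 0 + j0.4457 Ω.
Step 4 — Series with R1: Z_total = R1 + (L || C) = 3460 + j0.4457 Ω = 3460∠0.0° Ω.
Step 5 — Power factor: PF = cos(φ) = Re(Z)/|Z| = 3460/3460 = 1.
Step 6 — Type: Im(Z) = 0.4457 ⇒ lagging (phase φ = 0.0°).

PF = 1 (lagging, φ = 0.0°)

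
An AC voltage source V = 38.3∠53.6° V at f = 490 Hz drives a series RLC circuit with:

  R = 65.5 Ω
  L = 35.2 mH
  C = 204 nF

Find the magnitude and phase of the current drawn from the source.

Step 1 — Angular frequency: ω = 2π·f = 2π·490 = 3079 rad/s.
Step 2 — Component impedances:
  R: Z = R = 65.5 Ω
  L: Z = jωL = j·3079·0.0352 = 0 + j108.4 Ω
  C: Z = 1/(jωC) = -j/(ω·C) = 0 - j1592 Ω
Step 3 — Series combination: Z_total = R + L + C = 65.5 - j1484 Ω = 1485∠-87.5° Ω.
Step 4 — Source phasor: V = 38.3∠53.6° V = 22.73 + j30.83 V.
Step 5 — Ohm's law: I = V / Z_total = (22.73 + j30.83) / (65.5 - j1484) = -0.02006 + j0.0162 A.
Step 6 — Convert to polar: |I| = 0.02579 A, ∠I = 141.1°.

I = 0.02579∠141.1° A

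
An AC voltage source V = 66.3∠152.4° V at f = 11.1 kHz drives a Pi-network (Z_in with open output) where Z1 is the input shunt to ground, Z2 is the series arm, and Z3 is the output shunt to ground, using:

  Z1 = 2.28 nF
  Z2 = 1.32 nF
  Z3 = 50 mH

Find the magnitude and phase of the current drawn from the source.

Step 1 — Angular frequency: ω = 2π·f = 2π·1.11e+04 = 6.974e+04 rad/s.
Step 2 — Component impedances:
  Z1: Z = 1/(jωC) = -j/(ω·C) = 0 - j6289 Ω
  Z2: Z = 1/(jωC) = -j/(ω·C) = 0 - j1.086e+04 Ω
  Z3: Z = jωL = j·6.974e+04·0.05 = 0 + j3487 Ω
Step 3 — With open output, the series arm Z2 and the output shunt Z3 appear in series to ground: Z2 + Z3 = 0 - j7375 Ω.
Step 4 — Parallel with input shunt Z1: Z_in = Z1 || (Z2 + Z3) = 0 - j3394 Ω = 3394∠-90.0° Ω.
Step 5 — Source phasor: V = 66.3∠152.4° V = -58.76 + j30.72 V.
Step 6 — Ohm's law: I = V / Z_total = (-58.76 + j30.72) / (0 - j3394) = -0.009049 - j0.01731 A.
Step 7 — Convert to polar: |I| = 0.01953 A, ∠I = -117.6°.

I = 0.01953∠-117.6° A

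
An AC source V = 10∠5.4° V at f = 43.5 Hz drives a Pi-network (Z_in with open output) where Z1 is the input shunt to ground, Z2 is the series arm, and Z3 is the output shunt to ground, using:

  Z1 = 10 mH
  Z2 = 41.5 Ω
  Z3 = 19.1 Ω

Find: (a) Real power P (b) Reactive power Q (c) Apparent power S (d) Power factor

Step 1 — Angular frequency: ω = 2π·f = 2π·43.5 = 273.3 rad/s.
Step 2 — Component impedances:
  Z1: Z = jωL = j·273.3·0.01 = 0 + j2.733 Ω
  Z2: Z = R = 41.5 Ω
  Z3: Z = R = 19.1 Ω
Step 3 — With open output, the series arm Z2 and the output shunt Z3 appear in series to ground: Z2 + Z3 = 60.6 Ω.
Step 4 — Parallel with input shunt Z1: Z_in = Z1 || (Z2 + Z3) = 0.123 + j2.728 Ω = 2.73∠87.4° Ω.
Step 5 — Source phasor: V = 10∠5.4° V = 9.956 + j0.9411 V.
Step 6 — Current: I = V / Z = 0.5086 - j3.627 A = 3.662∠-82.0° A.
Step 7 — Complex power: S = V·I* = 1.65 + j36.59 VA.
Step 8 — Real power: P = Re(S) = 1.65 W.
Step 9 — Reactive power: Q = Im(S) = 36.59 VAR.
Step 10 — Apparent power: |S| = 36.62 VA.
Step 11 — Power factor: PF = P/|S| = 0.04506 (lagging).

(a) P = 1.65 W  (b) Q = 36.59 VAR  (c) S = 36.62 VA  (d) PF = 0.04506 (lagging)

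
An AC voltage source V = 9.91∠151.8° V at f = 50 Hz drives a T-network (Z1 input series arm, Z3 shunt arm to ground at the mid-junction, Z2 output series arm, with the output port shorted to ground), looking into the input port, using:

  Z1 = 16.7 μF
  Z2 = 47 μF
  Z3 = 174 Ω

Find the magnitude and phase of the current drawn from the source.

Step 1 — Angular frequency: ω = 2π·f = 2π·50 = 314.2 rad/s.
Step 2 — Component impedances:
  Z1: Z = 1/(jωC) = -j/(ω·C) = 0 - j190.6 Ω
  Z2: Z = 1/(jωC) = -j/(ω·C) = 0 - j67.73 Ω
  Z3: Z = R = 174 Ω
Step 3 — With the output port shorted to ground, the output series arm Z2 runs from the junction to ground; the shunt arm Z3 also runs from the junction to ground. They appear in parallel: Z3 || Z2 = 22.89 - j58.82 Ω.
Step 4 — Series with input arm Z1: Z_in = Z1 + (Z3 || Z2) = 22.89 - j249.4 Ω = 250.5∠-84.8° Ω.
Step 5 — Source phasor: V = 9.91∠151.8° V = -8.734 + j4.683 V.
Step 6 — Ohm's law: I = V / Z_total = (-8.734 + j4.683) / (22.89 - j249.4) = -0.02181 - j0.03301 A.
Step 7 — Convert to polar: |I| = 0.03957 A, ∠I = -123.4°.

I = 0.03957∠-123.4° A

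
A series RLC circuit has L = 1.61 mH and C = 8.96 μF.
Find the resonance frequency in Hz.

Step 1 — Resonance condition Im(Z)=0 gives ω₀ = 1/√(LC).
Step 2 — ω₀ = 1/√(0.00161·8.96e-06) = 8326 rad/s.
Step 3 — f₀ = ω₀/(2π) = 1325 Hz.

f₀ = 1325 Hz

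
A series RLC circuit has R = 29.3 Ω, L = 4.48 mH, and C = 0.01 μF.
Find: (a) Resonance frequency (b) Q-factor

Step 1 — Resonance condition Im(Z)=0 gives ω₀ = 1/√(LC).
Step 2 — ω₀ = 1/√(0.00448·1e-08) = 1.494e+05 rad/s.
Step 3 — f₀ = ω₀/(2π) = 2.378e+04 Hz.
Step 4 — Series Q: Q = ω₀L/R = 1.494e+05·0.00448/29.3 = 22.84.

(a) f₀ = 2.378e+04 Hz  (b) Q = 22.84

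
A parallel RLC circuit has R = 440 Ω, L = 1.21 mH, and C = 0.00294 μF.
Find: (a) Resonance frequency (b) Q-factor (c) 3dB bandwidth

Step 1 — Resonance: ω₀ = 1/√(LC) = 1/√(0.00121·2.94e-09) = 5.302e+05 rad/s.
Step 2 — f₀ = ω₀/(2π) = 8.438e+04 Hz.
Step 3 — Parallel Q: Q = R/(ω₀L) = 440/(5.302e+05·0.00121) = 0.6859.
Step 4 — Bandwidth: Δω = ω₀/Q = 7.73e+05 rad/s; BW = Δω/(2π) = 1.23e+05 Hz.

(a) f₀ = 8.438e+04 Hz  (b) Q = 0.6859  (c) BW = 1.23e+05 Hz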